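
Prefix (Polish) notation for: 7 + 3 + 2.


left-to-right (same/higher precedence on left): tree is (+ (+ 7 3) 2)
Prefix: + + 7 3 2


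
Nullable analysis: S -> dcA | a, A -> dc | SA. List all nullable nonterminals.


A nonterminal is nullable iff some alternative derives ε (directly, or every symbol in it is nullable)
Nullable: {}


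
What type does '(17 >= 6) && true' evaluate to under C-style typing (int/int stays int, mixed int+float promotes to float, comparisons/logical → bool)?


Operand types: bool && bool
Rule: logical operators take bool operands and yield bool
Result type: bool


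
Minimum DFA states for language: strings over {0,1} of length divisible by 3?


Track length mod 3: states 0..2, accept at 0
Minimal DFA: 3 states


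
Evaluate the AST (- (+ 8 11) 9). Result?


Evaluate inner: (+ 8 11) = 19
Evaluate root: (- 19 9) = 10
Result: 10


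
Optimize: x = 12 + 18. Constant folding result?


12 + 18 = 30 at compile time
Optimized: x = 30


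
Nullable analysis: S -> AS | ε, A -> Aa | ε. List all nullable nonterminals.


A nonterminal is nullable iff some alternative derives ε (directly, or every symbol in it is nullable)
Nullable: {A, S}


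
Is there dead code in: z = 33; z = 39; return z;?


first assignment to z is overwritten before any read
Dead: 'z = 33'


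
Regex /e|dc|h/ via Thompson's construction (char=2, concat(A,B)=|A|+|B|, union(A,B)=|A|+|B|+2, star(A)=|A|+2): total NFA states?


Syntax tree has 4 char leaf(s), 2 union(s), 0 star(s)
chars contribute 4×2 = 8; each union adds +2; each star adds +2
Total: 8 + 4 + 0 = 12 states


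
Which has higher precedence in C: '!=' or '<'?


'<' is relational (level 7); '!=' is equality (level 6)
Higher level binds tighter
'<' has higher precedence than '!='


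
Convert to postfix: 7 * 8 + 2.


Left to right (same or higher precedence on left)
Postfix: 7 8 * 2 +


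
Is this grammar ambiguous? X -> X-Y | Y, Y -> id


precedence layered via separate nonterminal Y: deterministic
Unambiguous


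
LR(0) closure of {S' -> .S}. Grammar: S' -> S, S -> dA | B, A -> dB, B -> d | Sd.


Start: S' -> .S
For each item with dot before a nonterminal B, add B -> .γ for every B-production
Closure: [S' -> .S, S -> .dA, S -> .B, B -> .d, B -> .Sd]


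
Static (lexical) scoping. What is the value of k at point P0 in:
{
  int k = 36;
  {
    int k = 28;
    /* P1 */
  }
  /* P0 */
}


k declared in the same block as P0
k = 36


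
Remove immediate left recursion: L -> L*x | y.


Left-recursive alternatives: L*x; non-recursive: y
Introduce L': L -> yL', L' -> *xL' | ε


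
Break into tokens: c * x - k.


Scan left to right, longest-match per lexeme
Tokens: ID(c), OP(*), ID(x), OP(-), ID(k)


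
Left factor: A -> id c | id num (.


Common prefix: 'id'
Factored: A -> id A', A' -> c | num (


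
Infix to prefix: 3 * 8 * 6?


left-to-right (same/higher precedence on left): tree is (* (* 3 8) 6)
Prefix: * * 3 8 6


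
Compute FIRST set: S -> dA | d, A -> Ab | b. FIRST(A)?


Per alternative of A: FIRST(Ab) = {b}; FIRST(b) = {b}
FIRST(A) = {b}


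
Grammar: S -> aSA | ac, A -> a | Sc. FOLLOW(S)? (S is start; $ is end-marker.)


$ ∈ FOLLOW(S). For each A -> αBβ: add FIRST(β)\{ε} to FOLLOW(B); if β nullable, add FOLLOW(A).
FOLLOW(S) = {$, a, c}


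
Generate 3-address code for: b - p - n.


Break into single-operator statements:
t1 = b - p
t2 = t1 - n


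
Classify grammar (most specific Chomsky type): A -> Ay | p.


Left-linear: every RHS is a terminal or one nonterminal followed by a terminal
Classification: Type 3 (Regular)


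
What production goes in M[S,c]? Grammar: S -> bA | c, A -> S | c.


For [S, c]: 'c' ∈ FIRST(c)
Entry: S -> c


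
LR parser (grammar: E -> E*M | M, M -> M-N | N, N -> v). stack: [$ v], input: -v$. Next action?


'v' on top is the handle for N -> v
Action: reduce (N -> v)


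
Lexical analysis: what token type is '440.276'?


Pattern: digits with a decimal point
Type: FLOAT_LITERAL


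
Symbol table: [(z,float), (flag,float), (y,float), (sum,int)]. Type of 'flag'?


Lookup 'flag' → type float


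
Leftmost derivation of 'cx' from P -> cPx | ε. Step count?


Derivation: P => cPx => cx
Steps: 2


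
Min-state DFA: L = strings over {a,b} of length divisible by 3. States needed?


Track length mod 3: states 0..2, accept at 0
Minimal DFA: 3 states


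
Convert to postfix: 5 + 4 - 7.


Left to right (same or higher precedence on left)
Postfix: 5 4 + 7 -


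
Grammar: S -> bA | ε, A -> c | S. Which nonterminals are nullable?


A nonterminal is nullable iff some alternative derives ε (directly, or every symbol in it is nullable)
Nullable: {A, S}


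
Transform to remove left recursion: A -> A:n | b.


Left-recursive alternatives: A:n; non-recursive: b
Introduce A': A -> bA', A' -> :nA' | ε


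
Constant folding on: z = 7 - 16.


7 - 16 = -9 at compile time
Optimized: z = -9


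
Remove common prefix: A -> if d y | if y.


Common prefix: 'if'
Factored: A -> if A', A' -> d y | y


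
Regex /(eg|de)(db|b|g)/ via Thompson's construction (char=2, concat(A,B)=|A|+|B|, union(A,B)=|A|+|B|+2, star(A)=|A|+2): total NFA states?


Syntax tree has 8 char leaf(s), 3 union(s), 0 star(s)
chars contribute 8×2 = 16; each union adds +2; each star adds +2
Total: 16 + 6 + 0 = 22 states


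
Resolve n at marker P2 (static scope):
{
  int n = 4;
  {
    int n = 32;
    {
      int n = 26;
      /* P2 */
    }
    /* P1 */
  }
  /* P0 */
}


n declared in the same block as P2
n = 26


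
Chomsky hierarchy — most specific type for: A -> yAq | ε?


Single nonterminal LHS, but y^n q^n is not regular
Classification: Type 2 (Context-Free)


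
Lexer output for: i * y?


Scan left to right, longest-match per lexeme
Tokens: ID(i), OP(*), ID(y)


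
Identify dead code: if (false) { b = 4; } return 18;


condition is constant false, so the whole block is unreachable
Dead: 'if (false) { b = 4; }'


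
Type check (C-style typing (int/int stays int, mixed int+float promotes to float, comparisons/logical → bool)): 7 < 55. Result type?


Operand types: int < int
Rule: comparison yields bool
Result type: bool


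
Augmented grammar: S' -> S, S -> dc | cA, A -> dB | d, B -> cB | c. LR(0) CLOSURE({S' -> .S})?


Start: S' -> .S
For each item with dot before a nonterminal B, add B -> .γ for every B-production
Closure: [S' -> .S, S -> .dc, S -> .cA]


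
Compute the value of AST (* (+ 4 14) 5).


Evaluate inner: (+ 4 14) = 18
Evaluate root: (* 18 5) = 90
Result: 90


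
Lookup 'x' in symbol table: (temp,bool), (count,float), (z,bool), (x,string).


Lookup 'x' → type string


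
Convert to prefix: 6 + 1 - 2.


left-to-right (same/higher precedence on left): tree is (- (+ 6 1) 2)
Prefix: - + 6 1 2


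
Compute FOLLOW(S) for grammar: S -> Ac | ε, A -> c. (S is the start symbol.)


$ ∈ FOLLOW(S). For each A -> αBβ: add FIRST(β)\{ε} to FOLLOW(B); if β nullable, add FOLLOW(A).
FOLLOW(S) = {$}


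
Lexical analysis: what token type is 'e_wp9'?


Pattern: letter/underscore followed by alphanumerics, not a keyword
Type: IDENTIFIER


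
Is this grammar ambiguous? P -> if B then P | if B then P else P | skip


dangling else: 'if B then if B then skip else skip' parses two ways
Ambiguous


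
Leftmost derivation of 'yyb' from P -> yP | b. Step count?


Derivation: P => yP => yyP => yyb
Steps: 3


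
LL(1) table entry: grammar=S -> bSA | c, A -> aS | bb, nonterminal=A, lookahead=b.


For [A, b]: 'b' ∈ FIRST(bb)
Entry: A -> bb


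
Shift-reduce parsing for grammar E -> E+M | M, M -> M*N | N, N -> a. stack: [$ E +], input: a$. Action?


no handle ('E+' is not any RHS); shift 'a'
Action: shift


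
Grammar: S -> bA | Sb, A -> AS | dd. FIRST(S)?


Per alternative of S: FIRST(bA) = {b}; FIRST(Sb) = {b}
FIRST(S) = {b}


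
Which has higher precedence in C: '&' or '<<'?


'<<' is shift (level 8); '&' is bitwise AND (level 5)
Higher level binds tighter
'<<' has higher precedence than '&'


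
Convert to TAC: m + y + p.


Break into single-operator statements:
t1 = m + y
t2 = t1 + p


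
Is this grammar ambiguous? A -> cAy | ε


balanced c^n…y^n: each string has a unique parse
Unambiguous


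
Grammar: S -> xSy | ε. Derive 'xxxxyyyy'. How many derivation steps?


Derivation: S => xSy => xxSyy => xxxSyyy => xxxxSyyyy => xxxxyyyy
Steps: 5


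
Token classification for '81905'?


Pattern: digits only
Type: INTEGER_LITERAL


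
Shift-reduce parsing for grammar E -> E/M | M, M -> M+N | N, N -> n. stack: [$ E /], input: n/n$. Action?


no handle ('E/' is not any RHS); shift 'n'
Action: shift


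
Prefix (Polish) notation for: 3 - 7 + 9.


left-to-right (same/higher precedence on left): tree is (+ (- 3 7) 9)
Prefix: + - 3 7 9


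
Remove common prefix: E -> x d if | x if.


Common prefix: 'x'
Factored: E -> x E', E' -> d if | if


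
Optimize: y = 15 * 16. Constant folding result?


15 * 16 = 240 at compile time
Optimized: y = 240


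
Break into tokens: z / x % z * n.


Scan left to right, longest-match per lexeme
Tokens: ID(z), OP(/), ID(x), OP(%), ID(z), OP(*), ID(n)


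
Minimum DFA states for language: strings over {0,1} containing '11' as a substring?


KMP-style automaton: 2 progress states + 1 absorbing accept = 3
Minimal DFA: 3 states


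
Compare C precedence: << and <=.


'<<' is shift (level 8); '<=' is relational (level 7)
Higher level binds tighter
'<<' has higher precedence than '<='


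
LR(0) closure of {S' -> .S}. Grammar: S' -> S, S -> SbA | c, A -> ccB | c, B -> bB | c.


Start: S' -> .S
For each item with dot before a nonterminal B, add B -> .γ for every B-production
Closure: [S' -> .S, S -> .SbA, S -> .c]


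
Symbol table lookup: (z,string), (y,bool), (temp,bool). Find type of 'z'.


Lookup 'z' → type string


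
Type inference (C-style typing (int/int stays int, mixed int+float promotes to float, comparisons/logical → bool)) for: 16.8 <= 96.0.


Operand types: float <= float
Rule: comparison yields bool
Result type: bool


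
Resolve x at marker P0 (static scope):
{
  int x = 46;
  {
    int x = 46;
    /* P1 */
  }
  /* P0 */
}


x declared in the same block as P0
x = 46


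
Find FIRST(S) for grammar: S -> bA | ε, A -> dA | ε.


Per alternative of S: FIRST(bA) = {b}; FIRST(ε) = {ε}
FIRST(S) = {b, ε}


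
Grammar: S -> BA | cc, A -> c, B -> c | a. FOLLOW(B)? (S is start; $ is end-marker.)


$ ∈ FOLLOW(S). For each A -> αBβ: add FIRST(β)\{ε} to FOLLOW(B); if β nullable, add FOLLOW(A).
FOLLOW(B) = {c}


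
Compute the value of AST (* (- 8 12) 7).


Evaluate inner: (- 8 12) = -4
Evaluate root: (* -4 7) = -28
Result: -28


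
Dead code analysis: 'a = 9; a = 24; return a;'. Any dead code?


first assignment to a is overwritten before any read
Dead: 'a = 9'


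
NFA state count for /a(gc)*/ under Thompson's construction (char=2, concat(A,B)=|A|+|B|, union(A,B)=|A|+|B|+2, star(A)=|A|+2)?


Syntax tree has 3 char leaf(s), 0 union(s), 1 star(s)
chars contribute 3×2 = 6; each union adds +2; each star adds +2
Total: 6 + 0 + 2 = 8 states


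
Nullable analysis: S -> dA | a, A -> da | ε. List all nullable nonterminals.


A nonterminal is nullable iff some alternative derives ε (directly, or every symbol in it is nullable)
Nullable: {A}


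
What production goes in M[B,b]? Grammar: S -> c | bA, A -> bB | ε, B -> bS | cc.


For [B, b]: 'b' ∈ FIRST(bS)
Entry: B -> bS


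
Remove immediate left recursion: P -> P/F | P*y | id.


Left-recursive alternatives: P/F, P*y; non-recursive: id
Introduce P': P -> idP', P' -> /FP' | *yP' | ε


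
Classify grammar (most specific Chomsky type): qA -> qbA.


LHS has context (more than one symbol) and |LHS| ≤ |RHS|
Classification: Type 1 (Context-Sensitive)


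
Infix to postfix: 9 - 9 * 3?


* has higher precedence, evaluate 9*3 first
Postfix: 9 9 3 * -


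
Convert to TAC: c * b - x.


Break into single-operator statements:
t1 = c * b
t2 = t1 - x


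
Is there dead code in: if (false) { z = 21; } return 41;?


condition is constant false, so the whole block is unreachable
Dead: 'if (false) { z = 21; }'


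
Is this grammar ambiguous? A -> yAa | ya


balanced y^n…a^n: each string has a unique parse
Unambiguous


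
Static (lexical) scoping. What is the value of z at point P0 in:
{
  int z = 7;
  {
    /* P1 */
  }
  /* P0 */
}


z declared in the same block as P0
z = 7


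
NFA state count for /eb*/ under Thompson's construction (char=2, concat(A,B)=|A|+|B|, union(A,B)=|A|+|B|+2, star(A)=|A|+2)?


Syntax tree has 2 char leaf(s), 0 union(s), 1 star(s)
chars contribute 2×2 = 4; each union adds +2; each star adds +2
Total: 4 + 0 + 2 = 6 states


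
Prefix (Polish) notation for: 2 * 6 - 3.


left-to-right (same/higher precedence on left): tree is (- (* 2 6) 3)
Prefix: - * 2 6 3


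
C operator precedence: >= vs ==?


'>=' is relational (level 7); '==' is equality (level 6)
Higher level binds tighter
'>=' has higher precedence than '=='


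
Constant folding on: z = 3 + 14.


3 + 14 = 17 at compile time
Optimized: z = 17


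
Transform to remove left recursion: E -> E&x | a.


Left-recursive alternatives: E&x; non-recursive: a
Introduce E': E -> aE', E' -> &xE' | ε


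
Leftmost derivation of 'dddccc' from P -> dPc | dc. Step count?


Derivation: P => dPc => ddPcc => dddccc
Steps: 3


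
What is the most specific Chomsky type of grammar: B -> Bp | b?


Left-linear: every RHS is a terminal or one nonterminal followed by a terminal
Classification: Type 3 (Regular)


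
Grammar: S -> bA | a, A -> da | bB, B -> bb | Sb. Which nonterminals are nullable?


A nonterminal is nullable iff some alternative derives ε (directly, or every symbol in it is nullable)
Nullable: {}


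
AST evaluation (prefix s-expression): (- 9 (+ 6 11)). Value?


Evaluate inner: (+ 6 11) = 17
Evaluate root: (- 9 17) = -8
Result: -8


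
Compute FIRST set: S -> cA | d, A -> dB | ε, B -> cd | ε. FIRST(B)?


Per alternative of B: FIRST(cd) = {c}; FIRST(ε) = {ε}
FIRST(B) = {c, ε}


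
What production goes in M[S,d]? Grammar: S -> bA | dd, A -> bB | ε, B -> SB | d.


For [S, d]: 'd' ∈ FIRST(dd)
Entry: S -> dd


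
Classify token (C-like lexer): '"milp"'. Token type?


Pattern: double-quoted sequence
Type: STRING_LITERAL


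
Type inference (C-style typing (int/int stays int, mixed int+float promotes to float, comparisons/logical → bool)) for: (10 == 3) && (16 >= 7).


Operand types: bool && bool
Rule: logical operators take bool operands and yield bool
Result type: bool


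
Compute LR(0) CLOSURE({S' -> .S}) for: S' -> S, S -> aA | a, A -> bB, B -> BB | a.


Start: S' -> .S
For each item with dot before a nonterminal B, add B -> .γ for every B-production
Closure: [S' -> .S, S -> .aA, S -> .a]


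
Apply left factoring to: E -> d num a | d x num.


Common prefix: 'd'
Factored: E -> d E', E' -> num a | x num


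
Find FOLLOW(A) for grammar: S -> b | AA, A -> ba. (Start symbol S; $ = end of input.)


$ ∈ FOLLOW(S). For each A -> αBβ: add FIRST(β)\{ε} to FOLLOW(B); if β nullable, add FOLLOW(A).
FOLLOW(A) = {$, b}


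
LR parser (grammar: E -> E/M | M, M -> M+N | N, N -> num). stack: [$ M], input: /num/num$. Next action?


lookahead ∉ {+} so M won't extend; reduce E -> M
Action: reduce (E -> M)


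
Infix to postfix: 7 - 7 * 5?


* has higher precedence, evaluate 7*5 first
Postfix: 7 7 5 * -


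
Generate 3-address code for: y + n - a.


Break into single-operator statements:
t1 = y + n
t2 = t1 - a


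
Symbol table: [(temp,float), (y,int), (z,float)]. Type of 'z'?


Lookup 'z' → type float


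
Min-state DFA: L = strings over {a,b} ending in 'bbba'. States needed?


Track the longest suffix of input matching a prefix of 'bbba': 5 classes (prefixes of length 0..4)
Minimal DFA: 5 states


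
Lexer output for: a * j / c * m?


Scan left to right, longest-match per lexeme
Tokens: ID(a), OP(*), ID(j), OP(/), ID(c), OP(*), ID(m)


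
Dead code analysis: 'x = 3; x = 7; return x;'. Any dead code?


first assignment to x is overwritten before any read
Dead: 'x = 3'


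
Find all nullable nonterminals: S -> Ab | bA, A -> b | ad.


A nonterminal is nullable iff some alternative derives ε (directly, or every symbol in it is nullable)
Nullable: {}


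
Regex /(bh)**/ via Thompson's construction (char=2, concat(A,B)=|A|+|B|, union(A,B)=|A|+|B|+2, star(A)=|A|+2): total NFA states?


Syntax tree has 2 char leaf(s), 0 union(s), 2 star(s)
chars contribute 2×2 = 4; each union adds +2; each star adds +2
Total: 4 + 0 + 4 = 8 states


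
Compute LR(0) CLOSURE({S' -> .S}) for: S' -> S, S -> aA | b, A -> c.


Start: S' -> .S
For each item with dot before a nonterminal B, add B -> .γ for every B-production
Closure: [S' -> .S, S -> .aA, S -> .b]


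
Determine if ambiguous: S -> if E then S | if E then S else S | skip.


dangling else: 'if E then if E then skip else skip' parses two ways
Ambiguous


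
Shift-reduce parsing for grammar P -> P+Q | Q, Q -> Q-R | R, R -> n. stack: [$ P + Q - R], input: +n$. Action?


handle 'Q-R' on top
Action: reduce (Q -> Q-R)


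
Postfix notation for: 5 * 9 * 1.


Left to right (same or higher precedence on left)
Postfix: 5 9 * 1 *


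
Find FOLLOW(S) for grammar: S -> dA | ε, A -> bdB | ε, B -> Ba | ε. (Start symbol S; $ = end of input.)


$ ∈ FOLLOW(S). For each A -> αBβ: add FIRST(β)\{ε} to FOLLOW(B); if β nullable, add FOLLOW(A).
FOLLOW(S) = {$}


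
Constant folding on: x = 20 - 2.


20 - 2 = 18 at compile time
Optimized: x = 18


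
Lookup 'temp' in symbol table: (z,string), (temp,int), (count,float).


Lookup 'temp' → type int


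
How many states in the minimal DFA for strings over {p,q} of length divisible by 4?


Track length mod 4: states 0..3, accept at 0
Minimal DFA: 4 states


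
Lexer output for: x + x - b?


Scan left to right, longest-match per lexeme
Tokens: ID(x), OP(+), ID(x), OP(-), ID(b)


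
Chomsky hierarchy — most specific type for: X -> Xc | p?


Left-linear: every RHS is a terminal or one nonterminal followed by a terminal
Classification: Type 3 (Regular)


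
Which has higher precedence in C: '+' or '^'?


'+' is additive (level 9); '^' is bitwise XOR (level 4)
Higher level binds tighter
'+' has higher precedence than '^'


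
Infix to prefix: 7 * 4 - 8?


left-to-right (same/higher precedence on left): tree is (- (* 7 4) 8)
Prefix: - * 7 4 8


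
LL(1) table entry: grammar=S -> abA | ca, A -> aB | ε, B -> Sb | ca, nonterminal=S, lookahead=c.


For [S, c]: 'c' ∈ FIRST(ca)
Entry: S -> ca


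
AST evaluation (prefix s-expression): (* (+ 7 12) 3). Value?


Evaluate inner: (+ 7 12) = 19
Evaluate root: (* 19 3) = 57
Result: 57


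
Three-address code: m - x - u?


Break into single-operator statements:
t1 = m - x
t2 = t1 - u


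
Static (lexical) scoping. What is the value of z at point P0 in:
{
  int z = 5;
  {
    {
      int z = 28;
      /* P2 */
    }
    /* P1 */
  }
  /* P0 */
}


z declared in the same block as P0
z = 5


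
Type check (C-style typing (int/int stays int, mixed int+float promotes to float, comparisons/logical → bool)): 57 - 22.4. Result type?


Operand types: int - float
Rule: mixed int/float promotes to float; int/int stays int
Result type: float


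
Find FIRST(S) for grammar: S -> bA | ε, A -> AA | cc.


Per alternative of S: FIRST(bA) = {b}; FIRST(ε) = {ε}
FIRST(S) = {b, ε}


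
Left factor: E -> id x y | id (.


Common prefix: 'id'
Factored: E -> id E', E' -> x y | (


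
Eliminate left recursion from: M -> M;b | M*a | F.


Left-recursive alternatives: M;b, M*a; non-recursive: F
Introduce M': M -> FM', M' -> ;bM' | *aM' | ε


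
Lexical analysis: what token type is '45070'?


Pattern: digits only
Type: INTEGER_LITERAL


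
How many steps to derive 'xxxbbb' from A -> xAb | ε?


Derivation: A => xAb => xxAbb => xxxAbbb => xxxbbb
Steps: 4


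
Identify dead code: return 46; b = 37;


statement follows a return and is unreachable
Dead: 'b = 37'


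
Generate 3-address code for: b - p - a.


Break into single-operator statements:
t1 = b - p
t2 = t1 - a


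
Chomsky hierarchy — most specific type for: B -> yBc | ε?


Single nonterminal LHS, but y^n c^n is not regular
Classification: Type 2 (Context-Free)


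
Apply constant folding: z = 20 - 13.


20 - 13 = 7 at compile time
Optimized: z = 7


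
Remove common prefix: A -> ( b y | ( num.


Common prefix: '('
Factored: A -> ( A', A' -> b y | num


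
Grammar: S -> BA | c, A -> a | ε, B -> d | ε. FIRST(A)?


Per alternative of A: FIRST(a) = {a}; FIRST(ε) = {ε}
FIRST(A) = {a, ε}


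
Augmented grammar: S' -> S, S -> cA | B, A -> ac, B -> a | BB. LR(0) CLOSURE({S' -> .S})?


Start: S' -> .S
For each item with dot before a nonterminal B, add B -> .γ for every B-production
Closure: [S' -> .S, S -> .cA, S -> .B, B -> .a, B -> .BB]


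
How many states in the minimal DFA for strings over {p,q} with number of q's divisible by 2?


Track (count of q) mod 2: states 0..1, accept at 0
Minimal DFA: 2 states


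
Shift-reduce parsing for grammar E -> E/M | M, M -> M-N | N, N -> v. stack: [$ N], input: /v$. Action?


'N' (not preceded by M-) is the handle for M -> N
Action: reduce (M -> N)


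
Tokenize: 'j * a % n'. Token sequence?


Scan left to right, longest-match per lexeme
Tokens: ID(j), OP(*), ID(a), OP(%), ID(n)


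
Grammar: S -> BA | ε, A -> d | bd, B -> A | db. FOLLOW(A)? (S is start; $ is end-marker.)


$ ∈ FOLLOW(S). For each A -> αBβ: add FIRST(β)\{ε} to FOLLOW(B); if β nullable, add FOLLOW(A).
FOLLOW(A) = {$, b, d}


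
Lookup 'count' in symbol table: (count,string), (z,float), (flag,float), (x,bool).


Lookup 'count' → type string


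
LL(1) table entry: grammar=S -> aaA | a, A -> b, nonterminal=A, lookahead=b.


For [A, b]: 'b' ∈ FIRST(b)
Entry: A -> b


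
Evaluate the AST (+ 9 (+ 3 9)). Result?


Evaluate inner: (+ 3 9) = 12
Evaluate root: (+ 9 12) = 21
Result: 21


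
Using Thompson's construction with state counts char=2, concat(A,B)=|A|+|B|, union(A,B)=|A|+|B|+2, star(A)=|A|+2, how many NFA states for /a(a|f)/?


Syntax tree has 3 char leaf(s), 1 union(s), 0 star(s)
chars contribute 3×2 = 6; each union adds +2; each star adds +2
Total: 6 + 2 + 0 = 8 states


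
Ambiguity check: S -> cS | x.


right-linear, alternatives start with distinct terminals 'c' vs 'x': unique leftmost derivation
Unambiguous


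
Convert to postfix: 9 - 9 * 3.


* has higher precedence, evaluate 9*3 first
Postfix: 9 9 3 * -


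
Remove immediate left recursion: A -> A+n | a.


Left-recursive alternatives: A+n; non-recursive: a
Introduce A': A -> aA', A' -> +nA' | ε


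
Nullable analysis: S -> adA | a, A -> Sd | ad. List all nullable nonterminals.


A nonterminal is nullable iff some alternative derives ε (directly, or every symbol in it is nullable)
Nullable: {}


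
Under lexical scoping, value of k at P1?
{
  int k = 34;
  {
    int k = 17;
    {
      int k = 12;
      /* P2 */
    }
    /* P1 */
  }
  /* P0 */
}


k declared in the same block as P1
k = 17


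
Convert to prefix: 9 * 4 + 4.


left-to-right (same/higher precedence on left): tree is (+ (* 9 4) 4)
Prefix: + * 9 4 4


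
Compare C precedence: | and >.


'>' is relational (level 7); '|' is bitwise OR (level 3)
Higher level binds tighter
'>' has higher precedence than '|'


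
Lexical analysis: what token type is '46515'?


Pattern: digits only
Type: INTEGER_LITERAL


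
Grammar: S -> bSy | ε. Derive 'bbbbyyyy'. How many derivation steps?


Derivation: S => bSy => bbSyy => bbbSyyy => bbbbSyyyy => bbbbyyyy
Steps: 5


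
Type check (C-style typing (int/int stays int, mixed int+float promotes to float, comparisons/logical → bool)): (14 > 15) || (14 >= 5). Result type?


Operand types: bool || bool
Rule: logical operators take bool operands and yield bool
Result type: bool


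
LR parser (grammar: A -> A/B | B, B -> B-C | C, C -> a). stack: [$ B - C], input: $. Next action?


handle 'B-C' on top
Action: reduce (B -> B-C)


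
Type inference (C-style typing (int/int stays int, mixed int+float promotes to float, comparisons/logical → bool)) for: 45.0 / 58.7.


Operand types: float / float
Rule: mixed int/float promotes to float; int/int stays int
Result type: float


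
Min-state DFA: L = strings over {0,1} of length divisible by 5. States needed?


Track length mod 5: states 0..4, accept at 0
Minimal DFA: 5 states


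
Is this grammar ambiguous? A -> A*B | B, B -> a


precedence layered via separate nonterminal B: deterministic
Unambiguous


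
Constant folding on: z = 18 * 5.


18 * 5 = 90 at compile time
Optimized: z = 90


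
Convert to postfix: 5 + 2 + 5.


Left to right (same or higher precedence on left)
Postfix: 5 2 + 5 +


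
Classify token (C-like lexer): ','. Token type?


Pattern: delimiter/punctuation
Type: PUNCTUATION


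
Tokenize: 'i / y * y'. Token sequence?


Scan left to right, longest-match per lexeme
Tokens: ID(i), OP(/), ID(y), OP(*), ID(y)


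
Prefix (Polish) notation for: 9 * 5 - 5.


left-to-right (same/higher precedence on left): tree is (- (* 9 5) 5)
Prefix: - * 9 5 5


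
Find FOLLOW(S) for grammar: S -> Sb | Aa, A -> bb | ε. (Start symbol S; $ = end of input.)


$ ∈ FOLLOW(S). For each A -> αBβ: add FIRST(β)\{ε} to FOLLOW(B); if β nullable, add FOLLOW(A).
FOLLOW(S) = {$, b}


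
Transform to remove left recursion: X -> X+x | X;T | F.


Left-recursive alternatives: X+x, X;T; non-recursive: F
Introduce X': X -> FX', X' -> +xX' | ;TX' | ε


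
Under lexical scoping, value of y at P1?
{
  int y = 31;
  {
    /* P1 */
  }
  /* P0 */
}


P1's block does not declare y; resolves to the enclosing declaration at depth 0
y = 31


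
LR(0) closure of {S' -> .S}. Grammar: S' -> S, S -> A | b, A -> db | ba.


Start: S' -> .S
For each item with dot before a nonterminal B, add B -> .γ for every B-production
Closure: [S' -> .S, S -> .A, S -> .b, A -> .db, A -> .ba]


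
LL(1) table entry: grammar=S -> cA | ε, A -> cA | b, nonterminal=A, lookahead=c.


For [A, c]: 'c' ∈ FIRST(cA)
Entry: A -> cA


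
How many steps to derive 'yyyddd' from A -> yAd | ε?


Derivation: A => yAd => yyAdd => yyyAddd => yyyddd
Steps: 4


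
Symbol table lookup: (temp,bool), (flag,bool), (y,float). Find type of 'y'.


Lookup 'y' → type float


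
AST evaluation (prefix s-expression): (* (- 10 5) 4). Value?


Evaluate inner: (- 10 5) = 5
Evaluate root: (* 5 4) = 20
Result: 20


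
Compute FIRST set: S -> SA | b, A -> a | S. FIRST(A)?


Per alternative of A: FIRST(a) = {a}; FIRST(S) = {b}
FIRST(A) = {a, b}


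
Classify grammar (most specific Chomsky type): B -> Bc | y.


Left-linear: every RHS is a terminal or one nonterminal followed by a terminal
Classification: Type 3 (Regular)


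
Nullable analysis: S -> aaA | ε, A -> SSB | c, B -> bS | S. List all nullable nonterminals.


A nonterminal is nullable iff some alternative derives ε (directly, or every symbol in it is nullable)
Nullable: {A, B, S}


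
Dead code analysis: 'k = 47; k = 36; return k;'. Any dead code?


first assignment to k is overwritten before any read
Dead: 'k = 47'


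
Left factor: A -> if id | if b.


Common prefix: 'if'
Factored: A -> if A', A' -> id | b


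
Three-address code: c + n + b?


Break into single-operator statements:
t1 = c + n
t2 = t1 + b


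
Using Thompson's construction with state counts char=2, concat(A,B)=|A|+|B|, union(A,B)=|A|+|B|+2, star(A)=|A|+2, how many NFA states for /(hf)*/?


Syntax tree has 2 char leaf(s), 0 union(s), 1 star(s)
chars contribute 2×2 = 4; each union adds +2; each star adds +2
Total: 4 + 0 + 2 = 6 states


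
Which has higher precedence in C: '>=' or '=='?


'>=' is relational (level 7); '==' is equality (level 6)
Higher level binds tighter
'>=' has higher precedence than '=='


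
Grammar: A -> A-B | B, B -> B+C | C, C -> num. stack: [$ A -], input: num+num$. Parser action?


no handle ('A-' is not any RHS); shift 'num'
Action: shift


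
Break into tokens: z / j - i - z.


Scan left to right, longest-match per lexeme
Tokens: ID(z), OP(/), ID(j), OP(-), ID(i), OP(-), ID(z)


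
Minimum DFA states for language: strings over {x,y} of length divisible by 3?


Track length mod 3: states 0..2, accept at 0
Minimal DFA: 3 states


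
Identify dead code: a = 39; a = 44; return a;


first assignment to a is overwritten before any read
Dead: 'a = 39'


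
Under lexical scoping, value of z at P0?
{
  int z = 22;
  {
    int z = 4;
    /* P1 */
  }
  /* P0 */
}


z declared in the same block as P0
z = 22


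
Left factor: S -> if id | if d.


Common prefix: 'if'
Factored: S -> if S', S' -> id | d


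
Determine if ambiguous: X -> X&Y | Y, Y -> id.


precedence layered via separate nonterminal Y: deterministic
Unambiguous


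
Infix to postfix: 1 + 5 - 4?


Left to right (same or higher precedence on left)
Postfix: 1 5 + 4 -


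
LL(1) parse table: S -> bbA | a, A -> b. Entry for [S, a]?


For [S, a]: 'a' ∈ FIRST(a)
Entry: S -> a


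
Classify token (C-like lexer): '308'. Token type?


Pattern: digits only
Type: INTEGER_LITERAL


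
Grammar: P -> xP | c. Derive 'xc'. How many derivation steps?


Derivation: P => xP => xc
Steps: 2


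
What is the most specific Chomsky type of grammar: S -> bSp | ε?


Single nonterminal LHS, but b^n p^n is not regular
Classification: Type 2 (Context-Free)


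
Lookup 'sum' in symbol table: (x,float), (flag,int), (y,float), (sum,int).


Lookup 'sum' → type int


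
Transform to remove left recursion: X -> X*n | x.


Left-recursive alternatives: X*n; non-recursive: x
Introduce X': X -> xX', X' -> *nX' | ε


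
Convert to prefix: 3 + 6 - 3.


left-to-right (same/higher precedence on left): tree is (- (+ 3 6) 3)
Prefix: - + 3 6 3


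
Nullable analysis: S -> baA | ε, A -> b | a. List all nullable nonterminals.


A nonterminal is nullable iff some alternative derives ε (directly, or every symbol in it is nullable)
Nullable: {S}


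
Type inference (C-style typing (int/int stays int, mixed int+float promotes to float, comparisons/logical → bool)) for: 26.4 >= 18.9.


Operand types: float >= float
Rule: comparison yields bool
Result type: bool


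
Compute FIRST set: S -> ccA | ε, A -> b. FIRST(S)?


Per alternative of S: FIRST(ccA) = {c}; FIRST(ε) = {ε}
FIRST(S) = {c, ε}


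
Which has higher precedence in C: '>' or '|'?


'>' is relational (level 7); '|' is bitwise OR (level 3)
Higher level binds tighter
'>' has higher precedence than '|'


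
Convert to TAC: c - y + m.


Break into single-operator statements:
t1 = c - y
t2 = t1 + m


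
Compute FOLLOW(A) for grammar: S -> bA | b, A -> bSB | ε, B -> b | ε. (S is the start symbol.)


$ ∈ FOLLOW(S). For each A -> αBβ: add FIRST(β)\{ε} to FOLLOW(B); if β nullable, add FOLLOW(A).
FOLLOW(A) = {$, b}


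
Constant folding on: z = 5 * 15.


5 * 15 = 75 at compile time
Optimized: z = 75


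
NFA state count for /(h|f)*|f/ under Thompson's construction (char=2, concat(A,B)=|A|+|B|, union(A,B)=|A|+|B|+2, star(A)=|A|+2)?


Syntax tree has 3 char leaf(s), 2 union(s), 1 star(s)
chars contribute 3×2 = 6; each union adds +2; each star adds +2
Total: 6 + 4 + 2 = 12 states


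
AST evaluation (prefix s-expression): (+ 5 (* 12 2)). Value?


Evaluate inner: (* 12 2) = 24
Evaluate root: (+ 5 24) = 29
Result: 29


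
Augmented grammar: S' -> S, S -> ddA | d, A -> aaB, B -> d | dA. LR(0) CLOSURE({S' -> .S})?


Start: S' -> .S
For each item with dot before a nonterminal B, add B -> .γ for every B-production
Closure: [S' -> .S, S -> .ddA, S -> .d]


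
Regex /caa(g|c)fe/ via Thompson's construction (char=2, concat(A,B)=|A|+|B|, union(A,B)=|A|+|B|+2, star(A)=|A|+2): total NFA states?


Syntax tree has 7 char leaf(s), 1 union(s), 0 star(s)
chars contribute 7×2 = 14; each union adds +2; each star adds +2
Total: 14 + 2 + 0 = 16 states


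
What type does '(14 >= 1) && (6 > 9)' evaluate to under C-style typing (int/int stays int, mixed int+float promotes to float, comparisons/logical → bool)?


Operand types: bool && bool
Rule: logical operators take bool operands and yield bool
Result type: bool


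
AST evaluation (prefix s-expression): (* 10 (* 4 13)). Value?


Evaluate inner: (* 4 13) = 52
Evaluate root: (* 10 52) = 520
Result: 520


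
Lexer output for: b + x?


Scan left to right, longest-match per lexeme
Tokens: ID(b), OP(+), ID(x)


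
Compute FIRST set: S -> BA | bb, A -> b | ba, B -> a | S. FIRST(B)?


Per alternative of B: FIRST(a) = {a}; FIRST(S) = {a, b}
FIRST(B) = {a, b}


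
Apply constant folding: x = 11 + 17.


11 + 17 = 28 at compile time
Optimized: x = 28


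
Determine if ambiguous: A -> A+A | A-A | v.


'v+v-v' has two parse trees (no precedence encoded between + and -)
Ambiguous


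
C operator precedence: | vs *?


'*' is multiplicative (level 10); '|' is bitwise OR (level 3)
Higher level binds tighter
'*' has higher precedence than '|'


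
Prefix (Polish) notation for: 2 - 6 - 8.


left-to-right (same/higher precedence on left): tree is (- (- 2 6) 8)
Prefix: - - 2 6 8


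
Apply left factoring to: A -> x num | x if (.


Common prefix: 'x'
Factored: A -> x A', A' -> num | if (


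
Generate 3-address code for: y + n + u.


Break into single-operator statements:
t1 = y + n
t2 = t1 + u


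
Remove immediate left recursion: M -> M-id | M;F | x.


Left-recursive alternatives: M-id, M;F; non-recursive: x
Introduce M': M -> xM', M' -> -idM' | ;FM' | ε


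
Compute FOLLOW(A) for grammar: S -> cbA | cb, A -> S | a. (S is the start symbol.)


$ ∈ FOLLOW(S). For each A -> αBβ: add FIRST(β)\{ε} to FOLLOW(B); if β nullable, add FOLLOW(A).
FOLLOW(A) = {$}


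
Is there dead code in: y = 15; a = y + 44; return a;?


y is read by a's definition; a is returned
No dead code


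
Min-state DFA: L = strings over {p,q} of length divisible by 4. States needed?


Track length mod 4: states 0..3, accept at 0
Minimal DFA: 4 states


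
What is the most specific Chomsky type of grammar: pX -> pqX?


LHS has context (more than one symbol) and |LHS| ≤ |RHS|
Classification: Type 1 (Context-Sensitive)


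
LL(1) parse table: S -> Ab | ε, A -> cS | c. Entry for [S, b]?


For [S, b]: ε is nullable and 'b' ∈ FOLLOW(S)
Entry: S -> ε


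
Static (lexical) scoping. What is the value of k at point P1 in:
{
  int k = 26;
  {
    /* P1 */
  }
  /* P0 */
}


P1's block does not declare k; resolves to the enclosing declaration at depth 0
k = 26


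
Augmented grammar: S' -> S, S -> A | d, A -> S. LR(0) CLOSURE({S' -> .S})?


Start: S' -> .S
For each item with dot before a nonterminal B, add B -> .γ for every B-production
Closure: [S' -> .S, S -> .A, S -> .d, A -> .S]


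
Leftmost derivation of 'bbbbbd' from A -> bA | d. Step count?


Derivation: A => bA => bbA => bbbA => bbbbA => bbbbbA => bbbbbd
Steps: 6


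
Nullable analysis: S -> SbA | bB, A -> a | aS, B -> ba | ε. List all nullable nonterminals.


A nonterminal is nullable iff some alternative derives ε (directly, or every symbol in it is nullable)
Nullable: {B}


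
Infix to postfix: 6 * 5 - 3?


Left to right (same or higher precedence on left)
Postfix: 6 5 * 3 -


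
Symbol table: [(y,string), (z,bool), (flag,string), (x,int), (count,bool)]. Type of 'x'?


Lookup 'x' → type int


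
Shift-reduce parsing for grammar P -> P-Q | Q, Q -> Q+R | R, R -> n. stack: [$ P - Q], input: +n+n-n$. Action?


'+' can extend Q; shift to build Q -> Q+R
Action: shift


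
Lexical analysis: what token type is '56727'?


Pattern: digits only
Type: INTEGER_LITERAL


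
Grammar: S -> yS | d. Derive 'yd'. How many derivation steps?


Derivation: S => yS => yd
Steps: 2


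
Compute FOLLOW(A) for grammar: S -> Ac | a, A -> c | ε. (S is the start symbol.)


$ ∈ FOLLOW(S). For each A -> αBβ: add FIRST(β)\{ε} to FOLLOW(B); if β nullable, add FOLLOW(A).
FOLLOW(A) = {c}


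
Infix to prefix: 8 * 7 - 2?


left-to-right (same/higher precedence on left): tree is (- (* 8 7) 2)
Prefix: - * 8 7 2


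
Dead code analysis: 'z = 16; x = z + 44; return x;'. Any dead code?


z is read by x's definition; x is returned
No dead code


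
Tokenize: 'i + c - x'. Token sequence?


Scan left to right, longest-match per lexeme
Tokens: ID(i), OP(+), ID(c), OP(-), ID(x)


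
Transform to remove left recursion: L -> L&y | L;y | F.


Left-recursive alternatives: L&y, L;y; non-recursive: F
Introduce L': L -> FL', L' -> &yL' | ;yL' | ε


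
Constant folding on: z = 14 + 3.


14 + 3 = 17 at compile time
Optimized: z = 17


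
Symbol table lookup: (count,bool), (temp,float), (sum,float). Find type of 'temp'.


Lookup 'temp' → type float


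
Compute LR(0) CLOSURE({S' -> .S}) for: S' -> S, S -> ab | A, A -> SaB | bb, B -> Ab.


Start: S' -> .S
For each item with dot before a nonterminal B, add B -> .γ for every B-production
Closure: [S' -> .S, S -> .ab, S -> .A, A -> .SaB, A -> .bb]


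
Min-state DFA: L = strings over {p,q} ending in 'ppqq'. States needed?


Track the longest suffix of input matching a prefix of 'ppqq': 5 classes (prefixes of length 0..4)
Minimal DFA: 5 states


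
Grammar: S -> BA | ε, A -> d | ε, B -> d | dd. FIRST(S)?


Per alternative of S: FIRST(BA) = {d}; FIRST(ε) = {ε}
FIRST(S) = {d, ε}


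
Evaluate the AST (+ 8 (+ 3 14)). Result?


Evaluate inner: (+ 3 14) = 17
Evaluate root: (+ 8 17) = 25
Result: 25


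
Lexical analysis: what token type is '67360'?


Pattern: digits only
Type: INTEGER_LITERAL


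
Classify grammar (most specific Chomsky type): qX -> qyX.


LHS has context (more than one symbol) and |LHS| ≤ |RHS|
Classification: Type 1 (Context-Sensitive)


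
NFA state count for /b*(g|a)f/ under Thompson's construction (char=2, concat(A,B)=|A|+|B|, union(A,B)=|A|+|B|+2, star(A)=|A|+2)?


Syntax tree has 4 char leaf(s), 1 union(s), 1 star(s)
chars contribute 4×2 = 8; each union adds +2; each star adds +2
Total: 8 + 2 + 2 = 12 states


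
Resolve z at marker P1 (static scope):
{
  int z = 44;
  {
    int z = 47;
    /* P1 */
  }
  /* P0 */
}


z declared in the same block as P1
z = 47


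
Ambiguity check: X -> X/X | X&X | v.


'v/v&v' has two parse trees (no precedence encoded between / and &)
Ambiguous


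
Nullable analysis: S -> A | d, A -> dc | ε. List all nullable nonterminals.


A nonterminal is nullable iff some alternative derives ε (directly, or every symbol in it is nullable)
Nullable: {A, S}
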